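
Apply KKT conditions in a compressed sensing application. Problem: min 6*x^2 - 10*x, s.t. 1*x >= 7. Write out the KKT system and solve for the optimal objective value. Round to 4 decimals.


Step 1: Try lambda = 0 (constraint inactive).
x_unc = 10/(2*6) = 0.8333
Check: 1*0.8333 = 0.8333 < 7 -- violated!
Step 2: Constraint must be active: 1*x = 7
x* = 7/1 = 7.0
lambda = (2*6*7.0 - 10)/1 = 74.0
Step 3: Compute optimal value.
f(x*) = 6*7.0^2 - 10*7.0 = 224.0


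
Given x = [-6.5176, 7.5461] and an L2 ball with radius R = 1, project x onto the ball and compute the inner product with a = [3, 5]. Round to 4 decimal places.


Step 1: Compute ||x|| (intermediates to 6 decimals).
||x|| = sqrt((-6.5176)^2 + 7.5461^2) = 9.971095
Step 2: Project.
Since ||x|| > R, scale = R/||x|| = 1/9.971095 = 0.10029, proj(x) = scale * x
proj(x) = [-0.65365, 0.756798]
Step 3: Dot product.
a^T * proj(x) = 3*(-0.65365) + 5*0.756798 = 1.823


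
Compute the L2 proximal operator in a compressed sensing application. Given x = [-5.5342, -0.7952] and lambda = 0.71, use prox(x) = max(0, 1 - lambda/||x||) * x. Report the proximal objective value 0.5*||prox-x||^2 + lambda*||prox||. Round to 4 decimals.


Step 1: Compute ||x||.
||x|| = 5.591
Step 2: Compute scaling factor.
scale = max(0, 1 - 0.71/5.591) = 0.873
Step 3: prox(x) = [-4.8314, -0.6942]
||prox(x)|| = 4.881
Step 4: Proximal objective.
0.5*||prox-x||^2 = 0.2521
lambda*||prox|| = 3.4655
Total = 3.7176


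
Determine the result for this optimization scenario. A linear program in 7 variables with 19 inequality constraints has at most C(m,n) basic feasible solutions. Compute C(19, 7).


Each vertex corresponds to some choice of n active constraints out of m, so the number of vertices is at most C(m, n) = m! / (n!(m-n)!).
m = 19, n = 7
Numerator: 19 * 18 * 17 * 16 * 15 * 14 * 13
Denominator: 7! = 5040
C(19, 7) = 50388


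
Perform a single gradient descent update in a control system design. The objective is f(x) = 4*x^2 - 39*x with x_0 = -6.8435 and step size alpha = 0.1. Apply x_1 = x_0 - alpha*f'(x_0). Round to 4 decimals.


We compute the gradient at x_0 and apply the update.
f'(x) = 8*x - 39
f'(-6.8435) = 8*-6.8435 - 39 = -93.748
x_1 = -6.8435 - 0.1*-93.748 = 2.5313


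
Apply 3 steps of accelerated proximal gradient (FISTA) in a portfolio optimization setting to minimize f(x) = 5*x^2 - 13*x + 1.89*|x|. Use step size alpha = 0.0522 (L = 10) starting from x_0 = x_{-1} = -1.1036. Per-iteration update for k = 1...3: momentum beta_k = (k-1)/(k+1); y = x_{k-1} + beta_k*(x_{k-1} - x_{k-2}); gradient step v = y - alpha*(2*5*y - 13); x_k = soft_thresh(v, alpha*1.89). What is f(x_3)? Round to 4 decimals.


FISTA on f(x) = 5*x^2 - 13*x + 1.89*|x|
L = 10, alpha = 0.0522
Iteration 1: beta = 0.0, y = -1.1036 + 0.0*(-1.1036 + 1.1036) = -1.1036
  grad(y) = -24.036, v = y - alpha*grad = 0.1511
  prox(v) = soft_thresh(0.1511, 0.0987) = 0.0524
Iteration 2: beta = 0.3333, y = 0.0524 + 0.3333*(0.0524 + 1.1036) = 0.4378
  grad(y) = -8.6224, v = y - alpha*grad = 0.8879
  prox(v) = soft_thresh(0.8879, 0.0987) = 0.7892
Iteration 3: beta = 0.5, y = 0.7892 + 0.5*(0.7892 - 0.0524) = 1.1576
  grad(y) = -1.4242, v = y - alpha*grad = 1.2319
  prox(v) = soft_thresh(1.2319, 0.0987) = 1.1333
f(x_3) = 5*1.1333^2 - 13*1.1333 + 1.89*|1.1333| = -6.1691


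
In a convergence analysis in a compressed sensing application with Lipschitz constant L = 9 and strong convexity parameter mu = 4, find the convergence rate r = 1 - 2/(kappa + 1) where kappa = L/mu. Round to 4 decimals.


Step 1: Compute the condition number.
kappa = L/mu = 9/4 = 2.25
Step 2: Compute the convergence rate.
r = 1 - 2/(kappa + 1) = 1 - 2*mu/(L + mu) = (L - mu)/(L + mu) = 5/13 = 0.3846


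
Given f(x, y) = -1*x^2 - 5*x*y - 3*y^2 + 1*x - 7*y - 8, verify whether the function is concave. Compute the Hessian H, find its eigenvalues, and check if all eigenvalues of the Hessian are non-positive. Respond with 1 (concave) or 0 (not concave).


The Hessian of f(x,y) = -1*x^2 - 5*x*y - 3*y^2 + 1*x - 7*y - 8 is:
H = [[-2, -5], [-5, -6]]
Trace = -2 - 6 = -8
Determinant = -2*-6 - (-5)^2 = -13
Discriminant = (-8)^2 - 4*-13 = 116.0
Eigenvalues: lambda_1 = -9.3852, lambda_2 = 1.3852
The function is not concave.

0


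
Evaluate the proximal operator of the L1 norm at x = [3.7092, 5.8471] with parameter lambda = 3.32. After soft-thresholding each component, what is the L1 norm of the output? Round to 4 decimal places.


Soft-thresholding with lambda = 3.32:
prox(3.7092) = sign(3.7092)*max(|3.7092| - 3.32, 0) = 0.3892
prox(5.8471) = sign(5.8471)*max(|5.8471| - 3.32, 0) = 2.5271
prox(x) = [0.3892, 2.5271]
||prox(x)||_1 = 0.3892 + 2.5271 = 2.9163


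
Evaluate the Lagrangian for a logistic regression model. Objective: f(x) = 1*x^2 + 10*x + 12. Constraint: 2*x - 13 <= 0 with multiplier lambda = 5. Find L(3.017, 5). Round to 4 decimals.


Step 1: Evaluate f(x).
f(3.017) = 1*3.017^2 + 10*3.017 + 12 = 51.2723
Step 2: Evaluate g(x).
g(3.017) = 2*3.017 - 13 = -6.966
Step 3: Compute Lagrangian.
L = 51.2723 + 5*-6.966 = 16.4423


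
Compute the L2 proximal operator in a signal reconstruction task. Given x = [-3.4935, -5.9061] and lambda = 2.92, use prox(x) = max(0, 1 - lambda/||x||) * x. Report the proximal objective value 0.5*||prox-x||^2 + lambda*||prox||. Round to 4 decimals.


Step 1: Compute ||x||.
||x|| = 6.862
Step 2: Compute scaling factor.
scale = max(0, 1 - 2.92/6.862) = 0.5745
Step 3: prox(x) = [-2.0069, -3.3929]
||prox(x)|| = 3.942
Step 4: Proximal objective.
0.5*||prox-x||^2 = 4.2632
lambda*||prox|| = 11.5106
Total = 15.7737


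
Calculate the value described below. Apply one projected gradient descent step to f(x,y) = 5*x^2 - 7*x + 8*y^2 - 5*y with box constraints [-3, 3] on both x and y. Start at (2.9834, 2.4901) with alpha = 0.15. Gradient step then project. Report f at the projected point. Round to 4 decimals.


Step 1: Compute gradient at (2.9834, 2.4901).
grad_x = 2*5*2.9834 - 7 = 22.834
grad_y = 2*8*2.4901 - 5 = 34.8416
Step 2: Gradient step.
x_raw = 2.9834 - 0.15*22.834 = -0.4417
y_raw = 2.4901 - 0.15*34.8416 = -2.7361
Step 3: Project onto [-3, 3].
x_proj = clip(-0.4417) = -0.4417
y_proj = clip(-2.7361) = -2.7361
Step 4: Evaluate f.
f(-0.4417, -2.7361) = 77.6398


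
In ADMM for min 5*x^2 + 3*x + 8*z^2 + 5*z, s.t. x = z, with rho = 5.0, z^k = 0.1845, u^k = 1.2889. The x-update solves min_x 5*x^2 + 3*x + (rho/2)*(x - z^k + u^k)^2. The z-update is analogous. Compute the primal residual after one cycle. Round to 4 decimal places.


ADMM iteration with rho = 5.0, z^k = 0.1845, u^k = 1.2889
Step 1: x-update.
Minimize 5*x^2 + 3*x + (5.0/2)*(x - 0.1845 + 1.2889)^2
FOC: (2*5 + 5.0)*x = -3 + 5.0*(0.1845 - 1.2889)
x^{k+1} = -0.5681
Step 2: z-update.
Minimize 8*z^2 + 5*z + (5.0/2)*(-0.5681 - z + 1.2889)^2
FOC: (2*8 + 5.0)*z = -5 + 5.0*(-0.5681 + 1.2889)
z^{k+1} = -0.0665
Step 3: u-update.
u^{k+1} = 1.2889 - 0.5681 + 0.0665 = 0.7873
Step 4: Primal residual = |-0.5681 + 0.0665| = 0.5016


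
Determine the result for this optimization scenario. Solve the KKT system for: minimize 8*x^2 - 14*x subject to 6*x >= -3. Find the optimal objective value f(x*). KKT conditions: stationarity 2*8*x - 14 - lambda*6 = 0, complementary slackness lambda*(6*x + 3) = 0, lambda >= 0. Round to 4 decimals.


Step 1: Try lambda = 0 (constraint inactive).
Stationarity: 2*8*x - 14 = 0
x* = 14/(2*8) = 0.875
Check constraint: 6*0.875 = 5.25 >= -3 -- satisfied.
Step 2: Compute optimal value.
f(x*) = 8*0.875^2 - 14*0.875 = -6.125


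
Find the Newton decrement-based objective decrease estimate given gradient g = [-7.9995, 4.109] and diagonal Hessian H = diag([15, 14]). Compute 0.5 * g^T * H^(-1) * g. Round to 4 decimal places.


Step 1: H is diagonal, so H^(-1) * g = [-0.5333, 0.2935].
Step 2: g^T H^(-1) g = sum_i g_i^2 / H_ii
  = (-7.9995)^2/15 + (4.109)^2/14
  = 4.2661 + 1.206 = 5.4721
Step 3: Objective decrease = 0.5 * g^T H^(-1) g = 2.7361


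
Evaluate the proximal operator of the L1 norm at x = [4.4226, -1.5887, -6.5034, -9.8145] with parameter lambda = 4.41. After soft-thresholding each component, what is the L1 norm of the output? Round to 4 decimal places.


Soft-thresholding with lambda = 4.41:
prox(4.4226) = sign(4.4226)*max(|4.4226| - 4.41, 0) = 0.0126
prox(-1.5887) = sign(-1.5887)*max(|-1.5887| - 4.41, 0) = 0.0
prox(-6.5034) = sign(-6.5034)*max(|-6.5034| - 4.41, 0) = -2.0934
prox(-9.8145) = sign(-9.8145)*max(|-9.8145| - 4.41, 0) = -5.4045
prox(x) = [0.0126, 0.0, -2.0934, -5.4045]
||prox(x)||_1 = 0.0126 + 0.0 + 2.0934 + 5.4045 = 7.5105


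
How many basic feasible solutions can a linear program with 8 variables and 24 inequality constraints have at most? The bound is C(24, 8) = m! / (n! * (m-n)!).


Each vertex corresponds to some choice of n active constraints out of m, so the number of vertices is at most C(m, n) = m! / (n!(m-n)!).
m = 24, n = 8
Numerator: 24 * 23 * 22 * 21 * 20 * 19 * 18 * 17
Denominator: 8! = 40320
C(24, 8) = 735471


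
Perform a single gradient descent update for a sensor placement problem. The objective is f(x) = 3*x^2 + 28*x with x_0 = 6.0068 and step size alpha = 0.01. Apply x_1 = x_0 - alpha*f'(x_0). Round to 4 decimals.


We compute the gradient at x_0 and apply the update.
f'(x) = 6*x + 28
f'(6.0068) = 6*6.0068 + 28 = 64.0408
x_1 = 6.0068 - 0.01*64.0408 = 5.3664


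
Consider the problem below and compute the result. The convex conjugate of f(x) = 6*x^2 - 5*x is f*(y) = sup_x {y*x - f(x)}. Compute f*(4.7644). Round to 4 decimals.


f*(y) = sup_x {y*x - a*x^2 - b*x} = sup_x {(y-b)*x - a*x^2}
FOC: (y - b) - 2a*x = 0 => x* = (y - b)/(2a)
x* = (4.7644 + 5)/(2*6) = 0.8137
f*(4.7644) = (y-b)^2/(4a) = (4.7644 + 5)^2/(4*6)
= 95.3435/24 = 3.9726


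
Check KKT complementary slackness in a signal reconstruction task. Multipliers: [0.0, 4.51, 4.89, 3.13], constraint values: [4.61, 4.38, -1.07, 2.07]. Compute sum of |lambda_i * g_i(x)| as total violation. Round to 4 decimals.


KKT complementary slackness check:
lambda_1 * g_1 = 0.0 * 4.61 = 0.0
lambda_2 * g_2 = 4.51 * 4.38 = 19.7538
lambda_3 * g_3 = 4.89 * -1.07 = -5.2323
lambda_4 * g_4 = 3.13 * 2.07 = 6.4791
Total violation = 0.0 + 19.7538 + 5.2323 + 6.4791 = 31.4652


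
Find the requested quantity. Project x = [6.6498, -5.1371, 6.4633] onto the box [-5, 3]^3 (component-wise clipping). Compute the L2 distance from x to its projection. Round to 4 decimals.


Project each component onto [-5, 3].
clip(6.6498) = 3.0, clip(-5.1371) = -5.0, clip(6.4633) = 3.0
Projection = [3.0, -5.0, 3.0]
Squared diffs: [13.321, 0.0188, 11.9944]
Distance = sqrt(25.3342) = 5.0333


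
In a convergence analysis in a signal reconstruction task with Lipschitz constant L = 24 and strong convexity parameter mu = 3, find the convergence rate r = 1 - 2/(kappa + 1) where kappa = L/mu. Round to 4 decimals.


Step 1: Compute the condition number.
kappa = L/mu = 24/3 = 8.0
Step 2: Compute the convergence rate.
r = 1 - 2/(kappa + 1) = 1 - 2*mu/(L + mu) = (L - mu)/(L + mu) = 21/27 = 0.7778


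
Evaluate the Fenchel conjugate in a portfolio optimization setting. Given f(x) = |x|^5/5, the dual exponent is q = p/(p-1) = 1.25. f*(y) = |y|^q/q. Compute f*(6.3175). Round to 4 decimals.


The conjugate exponent q satisfies 1/p + 1/q = 1.
p = 5, so q = 5/(5 - 1) = 1.25
|y|^q = 6.3175^1.25 = 10.0157
f*(6.3175) = 10.0157 / 1.25 = 8.0126


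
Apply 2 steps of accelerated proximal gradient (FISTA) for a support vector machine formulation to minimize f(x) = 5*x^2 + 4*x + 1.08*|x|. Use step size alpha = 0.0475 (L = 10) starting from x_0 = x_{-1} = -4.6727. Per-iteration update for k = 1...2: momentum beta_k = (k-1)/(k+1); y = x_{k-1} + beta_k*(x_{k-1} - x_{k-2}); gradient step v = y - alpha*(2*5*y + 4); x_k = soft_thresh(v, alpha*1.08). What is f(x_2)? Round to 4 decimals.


FISTA on f(x) = 5*x^2 + 4*x + 1.08*|x|
L = 10, alpha = 0.0475
Iteration 1: beta = 0.0, y = -4.6727 + 0.0*(-4.6727 + 4.6727) = -4.6727
  grad(y) = -42.727, v = y - alpha*grad = -2.6432
  prox(v) = soft_thresh(-2.6432, 0.0513) = -2.5919
Iteration 2: beta = 0.3333, y = -2.5919 + 0.3333*(-2.5919 + 4.6727) = -1.8983
  grad(y) = -14.9826, v = y - alpha*grad = -1.1866
  prox(v) = soft_thresh(-1.1866, 0.0513) = -1.1353
f(x_2) = 5*(-1.1353)^2 + 4*(-1.1353) + 1.08*|-1.1353| = 3.1293


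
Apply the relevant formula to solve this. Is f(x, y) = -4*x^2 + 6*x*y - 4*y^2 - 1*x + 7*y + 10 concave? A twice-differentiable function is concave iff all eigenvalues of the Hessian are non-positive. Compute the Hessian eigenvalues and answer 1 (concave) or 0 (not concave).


The Hessian of f(x,y) = -4*x^2 + 6*x*y - 4*y^2 - 1*x + 7*y + 10 is:
H = [[-8, 6], [6, -8]]
Trace = -8 - 8 = -16
Determinant = -8*-8 - (6)^2 = 28
Discriminant = (-16)^2 - 4*28 = 144.0
Eigenvalues: lambda_1 = -14.0, lambda_2 = -2.0
The function is concave.

1


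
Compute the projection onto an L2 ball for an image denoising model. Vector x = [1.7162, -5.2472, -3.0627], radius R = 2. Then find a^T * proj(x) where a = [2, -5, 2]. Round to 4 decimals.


Step 1: Compute ||x|| (intermediates to 6 decimals).
||x|| = sqrt(1.7162^2 + (-5.2472)^2 + (-3.0627)^2) = 6.313365
Step 2: Project.
Since ||x|| > R, scale = R/||x|| = 2/6.313365 = 0.316788, proj(x) = scale * x
proj(x) = [0.543672, -1.66225, -0.970227]
Step 3: Dot product.
a^T * proj(x) = 2*0.543672 - 5*(-1.66225) + 2*(-0.970227) = 7.4581


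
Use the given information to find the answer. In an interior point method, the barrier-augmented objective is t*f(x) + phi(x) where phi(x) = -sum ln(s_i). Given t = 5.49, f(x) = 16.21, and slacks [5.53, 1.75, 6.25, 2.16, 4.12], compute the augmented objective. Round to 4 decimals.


Step 1: Compute log-barrier.
ln values: [1.7102, 0.5596, 1.8326, 0.7701, 1.4159]
phi = -(1.7102 + 0.5596 + 1.8326 + 0.7701 + 1.4159) = -6.2883
Step 2: Compute augmented objective.
t*f(x) = 5.49*16.21 = 88.9929
Total = 88.9929 - 6.2883 = 82.7046


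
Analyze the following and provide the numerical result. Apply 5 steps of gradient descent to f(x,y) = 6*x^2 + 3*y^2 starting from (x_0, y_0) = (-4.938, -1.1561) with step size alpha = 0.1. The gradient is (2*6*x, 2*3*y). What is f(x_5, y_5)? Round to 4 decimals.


Gradient descent on f(x,y) = 6*x^2 + 3*y^2.
Starting point: (-4.938, -1.1561), alpha = 0.1
Step 1: grad_x = 2*6*-4.938 = -59.256, grad_y = 2*3*-1.1561 = -6.9366
  x_1 = -4.938 - 0.1*-59.256 = 0.9876
  y_1 = -1.1561 - 0.1*-6.9366 = -0.4624
Step 2: grad_x = 2*6*0.9876 = 11.8512, grad_y = 2*3*-0.4624 = -2.7746
  x_2 = 0.9876 - 0.1*11.8512 = -0.1975
  y_2 = -0.4624 - 0.1*-2.7746 = -0.185
Step 3: grad_x = 2*6*-0.1975 = -2.3702, grad_y = 2*3*-0.185 = -1.1099
  x_3 = -0.1975 - 0.1*-2.3702 = 0.0395
  y_3 = -0.185 - 0.1*-1.1099 = -0.074
Step 4: grad_x = 2*6*0.0395 = 0.474, grad_y = 2*3*-0.074 = -0.4439
  x_4 = 0.0395 - 0.1*0.474 = -0.0079
  y_4 = -0.074 - 0.1*-0.4439 = -0.0296
Step 5: grad_x = 2*6*-0.0079 = -0.0948, grad_y = 2*3*-0.0296 = -0.1776
  x_5 = -0.0079 - 0.1*-0.0948 = 0.0016
  y_5 = -0.0296 - 0.1*-0.1776 = -0.0118
f(0.0016, -0.0118) = 6*0.0016^2 + 3*(-0.0118)^2 = 0.0004


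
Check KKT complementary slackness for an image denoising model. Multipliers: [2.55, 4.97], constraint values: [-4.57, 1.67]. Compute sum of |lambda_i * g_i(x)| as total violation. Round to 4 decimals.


KKT complementary slackness check:
lambda_1 * g_1 = 2.55 * -4.57 = -11.6535
lambda_2 * g_2 = 4.97 * 1.67 = 8.2999
Total violation = 11.6535 + 8.2999 = 19.9534


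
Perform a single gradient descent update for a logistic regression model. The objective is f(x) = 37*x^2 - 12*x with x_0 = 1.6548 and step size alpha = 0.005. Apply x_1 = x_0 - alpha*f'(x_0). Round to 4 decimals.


We compute the gradient at x_0 and apply the update.
f'(x) = 74*x - 12
f'(1.6548) = 74*1.6548 - 12 = 110.4552
x_1 = 1.6548 - 0.005*110.4552 = 1.1025


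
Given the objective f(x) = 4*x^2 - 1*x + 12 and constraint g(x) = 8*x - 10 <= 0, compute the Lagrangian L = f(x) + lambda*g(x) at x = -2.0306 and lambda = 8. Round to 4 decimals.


Step 1: Evaluate f(x).
f(-2.0306) = 4*(-2.0306)^2 - 1*(-2.0306) + 12 = 30.5239
Step 2: Evaluate g(x).
g(-2.0306) = 8*-2.0306 - 10 = -26.2448
Step 3: Compute Lagrangian.
L = 30.5239 + 8*-26.2448 = -179.4345


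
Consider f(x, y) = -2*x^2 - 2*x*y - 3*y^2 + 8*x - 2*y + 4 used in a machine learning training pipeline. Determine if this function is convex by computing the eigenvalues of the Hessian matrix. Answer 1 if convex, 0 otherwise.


The Hessian of f(x,y) = -2*x^2 - 2*x*y - 3*y^2 + 8*x - 2*y + 4 is:
H = [[-4, -2], [-2, -6]]
Trace = -4 - 6 = -10
Determinant = -4*-6 - (-2)^2 = 20
Discriminant = (-10)^2 - 4*20 = 20.0
Eigenvalues: lambda_1 = -7.2361, lambda_2 = -2.7639
The function is not convex.

0


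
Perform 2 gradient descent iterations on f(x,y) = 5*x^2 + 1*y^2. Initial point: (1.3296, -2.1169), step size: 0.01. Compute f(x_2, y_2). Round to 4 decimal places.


Gradient descent on f(x,y) = 5*x^2 + 1*y^2.
Starting point: (1.3296, -2.1169), alpha = 0.01
Step 1: grad_x = 2*5*1.3296 = 13.296, grad_y = 2*1*-2.1169 = -4.2338
  x_1 = 1.3296 - 0.01*13.296 = 1.1966
  y_1 = -2.1169 - 0.01*-4.2338 = -2.0746
Step 2: grad_x = 2*5*1.1966 = 11.9664, grad_y = 2*1*-2.0746 = -4.1491
  x_2 = 1.1966 - 0.01*11.9664 = 1.077
  y_2 = -2.0746 - 0.01*-4.1491 = -2.0331
f(1.077, -2.0331) = 5*1.077^2 + 1*(-2.0331)^2 = 9.9328


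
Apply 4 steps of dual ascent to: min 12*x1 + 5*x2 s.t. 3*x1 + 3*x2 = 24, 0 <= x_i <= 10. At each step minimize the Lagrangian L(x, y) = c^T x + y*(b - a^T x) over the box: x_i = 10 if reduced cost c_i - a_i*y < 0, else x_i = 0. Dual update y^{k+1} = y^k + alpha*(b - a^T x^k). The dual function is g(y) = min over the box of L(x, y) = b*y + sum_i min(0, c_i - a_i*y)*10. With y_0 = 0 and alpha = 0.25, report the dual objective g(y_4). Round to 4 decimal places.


Dual ascent for LP: min 12*x1 + 5*x2, 3*x1 + 3*x2 = 24, 0 <= x_i <= 10
Step 1: y^k = 0.0, reduced costs: (12.0, 5.0)
  x^k = (0.0, 0.0), subgradient = b - a^T x = 24.0
  y^{k+1} = 0.0 + 0.25*24.0 = 6.0
Step 2: y^k = 6.0, reduced costs: (-6.0, -13.0)
  x^k = (10.0, 10.0), subgradient = b - a^T x = -36.0
  y^{k+1} = 6.0 + 0.25*-36.0 = -3.0
Step 3: y^k = -3.0, reduced costs: (21.0, 14.0)
  x^k = (0.0, 0.0), subgradient = b - a^T x = 24.0
  y^{k+1} = -3.0 + 0.25*24.0 = 3.0
Step 4: y^k = 3.0, reduced costs: (3.0, -4.0)
  x^k = (0.0, 10.0), subgradient = b - a^T x = -6.0
  y^{k+1} = 3.0 + 0.25*-6.0 = 1.5
Dual objective at y_4 = 1.5: reduced costs (7.5, 0.5), box minimizer x = (0.0, 0.0)
g(y_4) = b*y + (c1 - a1*y)*x1 + (c2 - a2*y)*x2 = 24*1.5 + 7.5*0.0 + 0.5*0.0 = 36.0 + 0.0 + 0.0 = 36.0


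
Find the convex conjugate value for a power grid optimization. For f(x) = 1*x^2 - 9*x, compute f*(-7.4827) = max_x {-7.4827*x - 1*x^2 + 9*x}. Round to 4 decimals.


f*(y) = sup_x {y*x - a*x^2 - b*x} = sup_x {(y-b)*x - a*x^2}
FOC: (y - b) - 2a*x = 0 => x* = (y - b)/(2a)
x* = (-7.4827 + 9)/(2*1) = 0.7587
f*(-7.4827) = (y-b)^2/(4a) = (-7.4827 + 9)^2/(4*1)
= 2.3022/4 = 0.5755


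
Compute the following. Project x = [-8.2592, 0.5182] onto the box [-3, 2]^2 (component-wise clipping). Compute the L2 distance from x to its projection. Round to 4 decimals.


Project each component onto [-3, 2].
clip(-8.2592) = -3.0, clip(0.5182) = 0.5182
Projection = [-3.0, 0.5182]
Squared diffs: [27.6592, 0.0]
Distance = sqrt(27.6592) = 5.2592


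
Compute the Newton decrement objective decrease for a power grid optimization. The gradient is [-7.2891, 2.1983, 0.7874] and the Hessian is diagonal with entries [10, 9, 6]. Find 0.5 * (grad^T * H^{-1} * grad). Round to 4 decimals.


Step 1: H is diagonal, so H^(-1) * g = [-0.7289, 0.2443, 0.1312].
Step 2: g^T H^(-1) g = sum_i g_i^2 / H_ii
  = (-7.2891)^2/10 + (2.1983)^2/9 + (0.7874)^2/6
  = 5.3131 + 0.5369 + 0.1033 = 5.9534
Step 3: Objective decrease = 0.5 * g^T H^(-1) g = 2.9767


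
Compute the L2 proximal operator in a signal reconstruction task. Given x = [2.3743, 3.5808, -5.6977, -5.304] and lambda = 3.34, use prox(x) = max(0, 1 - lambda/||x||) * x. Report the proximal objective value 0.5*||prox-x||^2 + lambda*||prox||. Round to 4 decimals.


Step 1: Compute ||x||.
||x|| = 8.8913
Step 2: Compute scaling factor.
scale = max(0, 1 - 3.34/8.8913) = 0.6244
Step 3: prox(x) = [1.4824, 2.2357, -3.5574, -3.3116]
||prox(x)|| = 5.5513
Step 4: Proximal objective.
0.5*||prox-x||^2 = 5.5778
lambda*||prox|| = 18.5413
Total = 24.1192


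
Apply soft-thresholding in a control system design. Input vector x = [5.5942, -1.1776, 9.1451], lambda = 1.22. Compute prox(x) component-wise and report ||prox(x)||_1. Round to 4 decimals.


Soft-thresholding with lambda = 1.22:
prox(5.5942) = sign(5.5942)*max(|5.5942| - 1.22, 0) = 4.3742
prox(-1.1776) = sign(-1.1776)*max(|-1.1776| - 1.22, 0) = 0.0
prox(9.1451) = sign(9.1451)*max(|9.1451| - 1.22, 0) = 7.9251
prox(x) = [4.3742, 0.0, 7.9251]
||prox(x)||_1 = 4.3742 + 0.0 + 7.9251 = 12.2993


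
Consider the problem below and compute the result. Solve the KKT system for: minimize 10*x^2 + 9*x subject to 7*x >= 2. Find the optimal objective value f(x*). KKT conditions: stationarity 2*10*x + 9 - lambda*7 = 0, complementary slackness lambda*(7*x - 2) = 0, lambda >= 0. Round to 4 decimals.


Step 1: Try lambda = 0 (constraint inactive).
x_unc = -9/(2*10) = -0.45
Check: 7*-0.45 = -3.15 < 2 -- violated!
Step 2: Constraint must be active: 7*x = 2
x* = 2/7 = 0.2857 (rounded; the exact value 2/7 is used below)
lambda = (2*10*(2/7) + 9)/7 = 2.102
Step 3: Compute optimal value.
f(x*) = 10*(2/7)^2 + 9*(2/7) = 3.3878


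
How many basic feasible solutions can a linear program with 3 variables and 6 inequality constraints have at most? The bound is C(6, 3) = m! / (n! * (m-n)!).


Each vertex corresponds to some choice of n active constraints out of m, so the number of vertices is at most C(m, n) = m! / (n!(m-n)!).
m = 6, n = 3
Numerator: 6 * 5 * 4
Denominator: 3! = 6
C(6, 3) = 20


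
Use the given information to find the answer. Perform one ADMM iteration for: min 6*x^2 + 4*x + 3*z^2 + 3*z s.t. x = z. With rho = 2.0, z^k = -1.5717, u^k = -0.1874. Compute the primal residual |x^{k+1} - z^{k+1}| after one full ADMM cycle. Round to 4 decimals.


ADMM iteration with rho = 2.0, z^k = -1.5717, u^k = -0.1874
Step 1: x-update.
Minimize 6*x^2 + 4*x + (2.0/2)*(x + 1.5717 - 0.1874)^2
FOC: (2*6 + 2.0)*x = -4 + 2.0*(-1.5717 + 0.1874)
x^{k+1} = -0.4835
Step 2: z-update.
Minimize 3*z^2 + 3*z + (2.0/2)*(-0.4835 - z - 0.1874)^2
FOC: (2*3 + 2.0)*z = -3 + 2.0*(-0.4835 - 0.1874)
z^{k+1} = -0.5427
Step 3: u-update.
u^{k+1} = -0.1874 - 0.4835 + 0.5427 = -0.1282
Step 4: Primal residual = |-0.4835 + 0.5427| = 0.0592


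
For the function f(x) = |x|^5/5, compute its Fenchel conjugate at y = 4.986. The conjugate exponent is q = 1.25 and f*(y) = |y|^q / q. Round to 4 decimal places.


The conjugate exponent q satisfies 1/p + 1/q = 1.
p = 5, so q = 5/(5 - 1) = 1.25
|y|^q = 4.986^1.25 = 7.4506
f*(4.986) = 7.4506 / 1.25 = 5.9605


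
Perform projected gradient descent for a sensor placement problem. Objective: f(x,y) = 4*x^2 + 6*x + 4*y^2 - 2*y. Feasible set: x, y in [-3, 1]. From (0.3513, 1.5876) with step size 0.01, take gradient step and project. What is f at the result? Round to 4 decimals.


Step 1: Compute gradient at (0.3513, 1.5876).
grad_x = 2*4*0.3513 + 6 = 8.8104
grad_y = 2*4*1.5876 - 2 = 10.7008
Step 2: Gradient step.
x_raw = 0.3513 - 0.01*8.8104 = 0.2632
y_raw = 1.5876 - 0.01*10.7008 = 1.4806
Step 3: Project onto [-3, 1].
x_proj = clip(0.2632) = 0.2632
y_proj = clip(1.4806) = 1.0
Step 4: Evaluate f.
f(0.2632, 1.0) = 3.8563


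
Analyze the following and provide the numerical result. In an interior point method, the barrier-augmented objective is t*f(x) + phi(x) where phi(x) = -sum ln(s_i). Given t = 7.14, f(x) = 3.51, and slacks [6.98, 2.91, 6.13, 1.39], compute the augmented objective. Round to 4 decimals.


Step 1: Compute log-barrier.
ln values: [1.943, 1.0682, 1.8132, 0.3293]
phi = -(1.943 + 1.0682 + 1.8132 + 0.3293) = -5.1537
Step 2: Compute augmented objective.
t*f(x) = 7.14*3.51 = 25.0614
Total = 25.0614 - 5.1537 = 19.9077


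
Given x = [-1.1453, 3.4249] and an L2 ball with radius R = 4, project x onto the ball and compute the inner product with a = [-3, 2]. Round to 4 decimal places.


Step 1: Compute ||x|| (intermediates to 6 decimals).
||x|| = sqrt((-1.1453)^2 + 3.4249^2) = 3.611323
Step 2: Project.
Since ||x|| <= R, proj = x (no scaling needed).
proj(x) = [-1.1453, 3.4249]
Step 3: Dot product.
a^T * proj(x) = -3*(-1.1453) + 2*3.4249 = 10.2857


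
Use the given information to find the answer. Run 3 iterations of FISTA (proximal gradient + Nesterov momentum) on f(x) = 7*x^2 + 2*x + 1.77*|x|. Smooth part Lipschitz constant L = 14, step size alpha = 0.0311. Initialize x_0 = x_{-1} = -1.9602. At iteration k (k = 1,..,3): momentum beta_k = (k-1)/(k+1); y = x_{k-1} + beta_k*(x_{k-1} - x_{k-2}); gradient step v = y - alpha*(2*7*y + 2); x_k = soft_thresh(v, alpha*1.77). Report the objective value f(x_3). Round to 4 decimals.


FISTA on f(x) = 7*x^2 + 2*x + 1.77*|x|
L = 14, alpha = 0.0311
Iteration 1: beta = 0.0, y = -1.9602 + 0.0*(-1.9602 + 1.9602) = -1.9602
  grad(y) = -25.4428, v = y - alpha*grad = -1.1689
  prox(v) = soft_thresh(-1.1689, 0.055) = -1.1139
Iteration 2: beta = 0.3333, y = -1.1139 + 0.3333*(-1.1139 + 1.9602) = -0.8318
  grad(y) = -9.6449, v = y - alpha*grad = -0.5318
  prox(v) = soft_thresh(-0.5318, 0.055) = -0.4768
Iteration 3: beta = 0.5, y = -0.4768 + 0.5*(-0.4768 + 1.1139) = -0.1582
  grad(y) = -0.2151, v = y - alpha*grad = -0.1515
  prox(v) = soft_thresh(-0.1515, 0.055) = -0.0965
f(x_3) = 7*(-0.0965)^2 + 2*(-0.0965) + 1.77*|-0.0965| = 0.043


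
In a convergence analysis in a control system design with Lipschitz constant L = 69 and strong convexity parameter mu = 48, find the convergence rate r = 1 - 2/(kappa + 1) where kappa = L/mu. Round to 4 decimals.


Step 1: Compute the condition number.
kappa = L/mu = 69/48 = 1.4375
Step 2: Compute the convergence rate.
r = 1 - 2/(kappa + 1) = 1 - 2*mu/(L + mu) = (L - mu)/(L + mu) = 21/117 = 0.1795


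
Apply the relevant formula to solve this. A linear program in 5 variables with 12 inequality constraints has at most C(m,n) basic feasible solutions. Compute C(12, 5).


Each vertex corresponds to some choice of n active constraints out of m, so the number of vertices is at most C(m, n) = m! / (n!(m-n)!).
m = 12, n = 5
Numerator: 12 * 11 * 10 * 9 * 8
Denominator: 5! = 120
C(12, 5) = 792


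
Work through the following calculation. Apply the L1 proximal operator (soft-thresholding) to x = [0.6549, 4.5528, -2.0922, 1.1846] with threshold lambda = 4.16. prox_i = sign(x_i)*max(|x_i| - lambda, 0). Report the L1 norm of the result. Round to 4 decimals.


Soft-thresholding with lambda = 4.16:
prox(0.6549) = sign(0.6549)*max(|0.6549| - 4.16, 0) = 0.0
prox(4.5528) = sign(4.5528)*max(|4.5528| - 4.16, 0) = 0.3928
prox(-2.0922) = sign(-2.0922)*max(|-2.0922| - 4.16, 0) = 0.0
prox(1.1846) = sign(1.1846)*max(|1.1846| - 4.16, 0) = 0.0
prox(x) = [0.0, 0.3928, 0.0, 0.0]
||prox(x)||_1 = 0.0 + 0.3928 + 0.0 + 0.0 = 0.3928


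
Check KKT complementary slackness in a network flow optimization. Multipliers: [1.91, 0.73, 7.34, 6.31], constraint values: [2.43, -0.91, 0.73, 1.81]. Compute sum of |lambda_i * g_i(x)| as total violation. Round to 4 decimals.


KKT complementary slackness check:
lambda_1 * g_1 = 1.91 * 2.43 = 4.6413
lambda_2 * g_2 = 0.73 * -0.91 = -0.6643
lambda_3 * g_3 = 7.34 * 0.73 = 5.3582
lambda_4 * g_4 = 6.31 * 1.81 = 11.4211
Total violation = 4.6413 + 0.6643 + 5.3582 + 11.4211 = 22.0849


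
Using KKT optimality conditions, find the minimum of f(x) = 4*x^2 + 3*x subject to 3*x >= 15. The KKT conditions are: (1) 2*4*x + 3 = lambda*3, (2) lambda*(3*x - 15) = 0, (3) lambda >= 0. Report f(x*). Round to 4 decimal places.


Step 1: Try lambda = 0 (constraint inactive).
x_unc = -3/(2*4) = -0.375
Check: 3*-0.375 = -1.125 < 15 -- violated!
Step 2: Constraint must be active: 3*x = 15
x* = 15/3 = 5.0
lambda = (2*4*5.0 + 3)/3 = 14.3333
Step 3: Compute optimal value.
f(x*) = 4*5.0^2 + 3*5.0 = 115.0


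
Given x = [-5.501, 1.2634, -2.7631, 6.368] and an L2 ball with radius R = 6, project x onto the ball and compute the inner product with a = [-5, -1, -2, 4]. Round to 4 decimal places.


Step 1: Compute ||x|| (intermediates to 6 decimals).
||x|| = sqrt((-5.501)^2 + 1.2634^2 + (-2.7631)^2 + 6.368^2) = 8.946694
Step 2: Project.
Since ||x|| > R, scale = R/||x|| = 6/8.946694 = 0.670639, proj(x) = scale * x
proj(x) = [-3.689185, 0.847285, -1.853043, 4.270629]
Step 3: Dot product.
a^T * proj(x) = -5*(-3.689185) - 1*0.847285 - 2*(-1.853043) + 4*4.270629 = 38.3872


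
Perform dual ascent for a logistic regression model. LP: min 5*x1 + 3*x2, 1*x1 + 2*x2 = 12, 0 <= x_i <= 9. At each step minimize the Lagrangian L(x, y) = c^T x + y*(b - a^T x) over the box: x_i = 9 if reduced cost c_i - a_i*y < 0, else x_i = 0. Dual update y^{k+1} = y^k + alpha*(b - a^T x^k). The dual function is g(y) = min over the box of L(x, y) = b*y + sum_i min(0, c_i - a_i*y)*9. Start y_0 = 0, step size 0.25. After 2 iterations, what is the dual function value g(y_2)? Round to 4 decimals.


Dual ascent for LP: min 5*x1 + 3*x2, 1*x1 + 2*x2 = 12, 0 <= x_i <= 9
Step 1: y^k = 0.0, reduced costs: (5.0, 3.0)
  x^k = (0.0, 0.0), subgradient = b - a^T x = 12.0
  y^{k+1} = 0.0 + 0.25*12.0 = 3.0
Step 2: y^k = 3.0, reduced costs: (2.0, -3.0)
  x^k = (0.0, 9.0), subgradient = b - a^T x = -6.0
  y^{k+1} = 3.0 + 0.25*-6.0 = 1.5
Dual objective at y_2 = 1.5: reduced costs (3.5, 0.0), box minimizer x = (0.0, 0.0)
g(y_2) = b*y + (c1 - a1*y)*x1 + (c2 - a2*y)*x2 = 12*1.5 + 3.5*0.0 + 0.0*0.0 = 18.0 + 0.0 + 0.0 = 18.0


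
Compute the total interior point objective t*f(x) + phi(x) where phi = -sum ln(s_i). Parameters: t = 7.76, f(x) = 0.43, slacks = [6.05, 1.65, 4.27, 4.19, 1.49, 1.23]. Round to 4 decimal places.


Step 1: Compute log-barrier.
ln values: [1.8001, 0.5008, 1.4516, 1.4327, 0.3988, 0.207]
phi = -(1.8001 + 0.5008 + 1.4516 + 1.4327 + 0.3988 + 0.207) = -5.7909
Step 2: Compute augmented objective.
t*f(x) = 7.76*0.43 = 3.3368
Total = 3.3368 - 5.7909 = -2.4541


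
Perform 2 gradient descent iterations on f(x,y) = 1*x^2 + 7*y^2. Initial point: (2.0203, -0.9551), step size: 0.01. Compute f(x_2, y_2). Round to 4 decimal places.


Gradient descent on f(x,y) = 1*x^2 + 7*y^2.
Starting point: (2.0203, -0.9551), alpha = 0.01
Step 1: grad_x = 2*1*2.0203 = 4.0406, grad_y = 2*7*-0.9551 = -13.3714
  x_1 = 2.0203 - 0.01*4.0406 = 1.9799
  y_1 = -0.9551 - 0.01*-13.3714 = -0.8214
Step 2: grad_x = 2*1*1.9799 = 3.9598, grad_y = 2*7*-0.8214 = -11.4994
  x_2 = 1.9799 - 0.01*3.9598 = 1.9403
  y_2 = -0.8214 - 0.01*-11.4994 = -0.7064
f(1.9403, -0.7064) = 1*1.9403^2 + 7*(-0.7064)^2 = 7.2577


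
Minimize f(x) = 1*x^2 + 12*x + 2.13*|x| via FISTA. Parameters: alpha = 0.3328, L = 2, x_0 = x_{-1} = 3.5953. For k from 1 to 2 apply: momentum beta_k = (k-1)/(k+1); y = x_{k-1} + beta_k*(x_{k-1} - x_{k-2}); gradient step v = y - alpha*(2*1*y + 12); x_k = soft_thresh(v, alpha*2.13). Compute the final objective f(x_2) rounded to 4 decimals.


FISTA on f(x) = 1*x^2 + 12*x + 2.13*|x|
L = 2, alpha = 0.3328
Iteration 1: beta = 0.0, y = 3.5953 + 0.0*(3.5953 - 3.5953) = 3.5953
  grad(y) = 19.1906, v = y - alpha*grad = -2.7913
  prox(v) = soft_thresh(-2.7913, 0.7089) = -2.0825
Iteration 2: beta = 0.3333, y = -2.0825 + 0.3333*(-2.0825 - 3.5953) = -3.9751
  grad(y) = 4.0499, v = y - alpha*grad = -5.3229
  prox(v) = soft_thresh(-5.3229, 0.7089) = -4.614
f(x_2) = 1*(-4.614)^2 + 12*(-4.614) + 2.13*|-4.614| = -24.2512


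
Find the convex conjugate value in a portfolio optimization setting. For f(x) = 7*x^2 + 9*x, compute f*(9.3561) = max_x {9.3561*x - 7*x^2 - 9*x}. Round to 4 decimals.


f*(y) = sup_x {y*x - a*x^2 - b*x} = sup_x {(y-b)*x - a*x^2}
FOC: (y - b) - 2a*x = 0 => x* = (y - b)/(2a)
x* = (9.3561 - 9)/(2*7) = 0.0254
f*(9.3561) = (y-b)^2/(4a) = (9.3561 - 9)^2/(4*7)
= 0.1268/28 = 0.0045


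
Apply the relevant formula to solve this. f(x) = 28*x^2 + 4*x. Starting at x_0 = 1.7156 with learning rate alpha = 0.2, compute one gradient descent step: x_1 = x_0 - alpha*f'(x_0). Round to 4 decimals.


We compute the gradient at x_0 and apply the update.
f'(x) = 56*x + 4
f'(1.7156) = 56*1.7156 + 4 = 100.0736
x_1 = 1.7156 - 0.2*100.0736 = -18.2991


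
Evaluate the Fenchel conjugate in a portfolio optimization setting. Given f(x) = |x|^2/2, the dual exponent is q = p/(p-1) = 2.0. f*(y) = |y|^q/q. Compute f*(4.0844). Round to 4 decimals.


The conjugate exponent q satisfies 1/p + 1/q = 1.
p = 2, so q = 2/(2 - 1) = 2.0
|y|^q = 4.0844^2.0 = 16.6823
f*(4.0844) = 16.6823 / 2.0 = 8.3412


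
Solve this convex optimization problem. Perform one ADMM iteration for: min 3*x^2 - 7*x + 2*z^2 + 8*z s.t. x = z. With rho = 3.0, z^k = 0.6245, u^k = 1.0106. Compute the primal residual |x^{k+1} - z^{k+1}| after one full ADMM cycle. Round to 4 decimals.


ADMM iteration with rho = 3.0, z^k = 0.6245, u^k = 1.0106
Step 1: x-update.
Minimize 3*x^2 - 7*x + (3.0/2)*(x - 0.6245 + 1.0106)^2
FOC: (2*3 + 3.0)*x = 7 + 3.0*(0.6245 - 1.0106)
x^{k+1} = 0.6491
Step 2: z-update.
Minimize 2*z^2 + 8*z + (3.0/2)*(0.6491 - z + 1.0106)^2
FOC: (2*2 + 3.0)*z = -8 + 3.0*(0.6491 + 1.0106)
z^{k+1} = -0.4316
Step 3: u-update.
u^{k+1} = 1.0106 + 0.6491 + 0.4316 = 2.0912
Step 4: Primal residual = |0.6491 + 0.4316| = 1.0806


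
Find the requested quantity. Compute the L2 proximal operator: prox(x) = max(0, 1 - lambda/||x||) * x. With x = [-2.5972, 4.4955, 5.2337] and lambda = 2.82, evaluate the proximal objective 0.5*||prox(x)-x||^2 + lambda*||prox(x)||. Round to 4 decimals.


Step 1: Compute ||x||.
||x|| = 7.372
Step 2: Compute scaling factor.
scale = max(0, 1 - 2.82/7.372) = 0.6175
Step 3: prox(x) = [-1.6037, 2.7758, 3.2317]
||prox(x)|| = 4.552
Step 4: Proximal objective.
0.5*||prox-x||^2 = 3.9762
lambda*||prox|| = 12.8366
Total = 16.8129


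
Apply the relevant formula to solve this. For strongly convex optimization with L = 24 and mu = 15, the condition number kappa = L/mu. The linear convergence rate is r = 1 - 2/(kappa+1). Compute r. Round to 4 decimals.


Step 1: Compute the condition number.
kappa = L/mu = 24/15 = 1.6
Step 2: Compute the convergence rate.
r = 1 - 2/(kappa + 1) = 1 - 2*mu/(L + mu) = (L - mu)/(L + mu) = 9/39 = 0.2308


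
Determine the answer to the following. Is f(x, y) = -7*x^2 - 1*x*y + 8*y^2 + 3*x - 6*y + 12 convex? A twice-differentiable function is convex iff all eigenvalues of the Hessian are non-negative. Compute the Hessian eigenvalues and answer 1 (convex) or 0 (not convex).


The Hessian of f(x,y) = -7*x^2 - 1*x*y + 8*y^2 + 3*x - 6*y + 12 is:
H = [[-14, -1], [-1, 16]]
Trace = -14 + 16 = 2
Determinant = -14*16 - (-1)^2 = -225
Discriminant = (2)^2 - 4*-225 = 904.0
Eigenvalues: lambda_1 = -14.0333, lambda_2 = 16.0333
The function is not convex.

0


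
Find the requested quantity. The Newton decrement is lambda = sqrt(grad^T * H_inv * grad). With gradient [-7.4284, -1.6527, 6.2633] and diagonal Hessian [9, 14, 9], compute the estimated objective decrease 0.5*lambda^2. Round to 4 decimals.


Step 1: H is diagonal, so H^(-1) * g = [-0.8254, -0.1181, 0.6959].
Step 2: g^T H^(-1) g = sum_i g_i^2 / H_ii
  = (-7.4284)^2/9 + (-1.6527)^2/14 + (6.2633)^2/9
  = 6.1312 + 0.1951 + 4.3588 = 10.6851
Step 3: Objective decrease = 0.5 * g^T H^(-1) g = 5.3426


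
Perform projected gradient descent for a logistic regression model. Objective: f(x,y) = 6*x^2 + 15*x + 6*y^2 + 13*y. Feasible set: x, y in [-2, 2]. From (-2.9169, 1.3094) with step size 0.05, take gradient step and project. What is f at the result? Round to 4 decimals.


Step 1: Compute gradient at (-2.9169, 1.3094).
grad_x = 2*6*-2.9169 + 15 = -20.0028
grad_y = 2*6*1.3094 + 13 = 28.7128
Step 2: Gradient step.
x_raw = -2.9169 - 0.05*-20.0028 = -1.9168
y_raw = 1.3094 - 0.05*28.7128 = -0.1262
Step 3: Project onto [-2, 2].
x_proj = clip(-1.9168) = -1.9168
y_proj = clip(-0.1262) = -0.1262
Step 4: Evaluate f.
f(-1.9168, -0.1262) = -8.2531


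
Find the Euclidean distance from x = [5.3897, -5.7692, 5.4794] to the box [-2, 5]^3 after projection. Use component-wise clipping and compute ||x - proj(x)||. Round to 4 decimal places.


Project each component onto [-2, 5].
clip(5.3897) = 5.0, clip(-5.7692) = -2.0, clip(5.4794) = 5.0
Projection = [5.0, -2.0, 5.0]
Squared diffs: [0.1519, 14.2069, 0.2298]
Distance = sqrt(14.5886) = 3.8195


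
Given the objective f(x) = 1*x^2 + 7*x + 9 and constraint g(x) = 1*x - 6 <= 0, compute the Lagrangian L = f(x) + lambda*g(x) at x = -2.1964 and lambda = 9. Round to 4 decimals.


Step 1: Evaluate f(x).
f(-2.1964) = 1*(-2.1964)^2 + 7*(-2.1964) + 9 = -1.5506
Step 2: Evaluate g(x).
g(-2.1964) = 1*-2.1964 - 6 = -8.1964
Step 3: Compute Lagrangian.
L = -1.5506 + 9*-8.1964 = -75.3182


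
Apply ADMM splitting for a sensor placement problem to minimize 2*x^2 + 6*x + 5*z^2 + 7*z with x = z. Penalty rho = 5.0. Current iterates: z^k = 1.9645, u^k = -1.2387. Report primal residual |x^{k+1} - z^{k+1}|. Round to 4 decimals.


ADMM iteration with rho = 5.0, z^k = 1.9645, u^k = -1.2387
Step 1: x-update.
Minimize 2*x^2 + 6*x + (5.0/2)*(x - 1.9645 - 1.2387)^2
FOC: (2*2 + 5.0)*x = -6 + 5.0*(1.9645 + 1.2387)
x^{k+1} = 1.1129
Step 2: z-update.
Minimize 5*z^2 + 7*z + (5.0/2)*(1.1129 - z - 1.2387)^2
FOC: (2*5 + 5.0)*z = -7 + 5.0*(1.1129 - 1.2387)
z^{k+1} = -0.5086
Step 3: u-update.
u^{k+1} = -1.2387 + 1.1129 + 0.5086 = 0.3828
Step 4: Primal residual = |1.1129 + 0.5086| = 1.6215


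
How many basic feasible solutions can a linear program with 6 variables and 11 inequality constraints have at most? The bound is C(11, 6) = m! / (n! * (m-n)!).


Each vertex corresponds to some choice of n active constraints out of m, so the number of vertices is at most C(m, n) = m! / (n!(m-n)!).
m = 11, n = 6
Numerator: 11 * 10 * 9 * 8 * 7 * 6
Denominator: 6! = 720
C(11, 6) = 462


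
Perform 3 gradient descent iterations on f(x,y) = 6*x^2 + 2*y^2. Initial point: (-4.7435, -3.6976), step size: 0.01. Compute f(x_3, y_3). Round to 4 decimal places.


Gradient descent on f(x,y) = 6*x^2 + 2*y^2.
Starting point: (-4.7435, -3.6976), alpha = 0.01
Step 1: grad_x = 2*6*-4.7435 = -56.922, grad_y = 2*2*-3.6976 = -14.7904
  x_1 = -4.7435 - 0.01*-56.922 = -4.1743
  y_1 = -3.6976 - 0.01*-14.7904 = -3.5497
Step 2: grad_x = 2*6*-4.1743 = -50.0914, grad_y = 2*2*-3.5497 = -14.1988
  x_2 = -4.1743 - 0.01*-50.0914 = -3.6734
  y_2 = -3.5497 - 0.01*-14.1988 = -3.4077
Step 3: grad_x = 2*6*-3.6734 = -44.0804, grad_y = 2*2*-3.4077 = -13.6308
  x_3 = -3.6734 - 0.01*-44.0804 = -3.2326
  y_3 = -3.4077 - 0.01*-13.6308 = -3.2714
f(-3.2326, -3.2714) = 6*(-3.2326)^2 + 2*(-3.2714)^2 = 84.1009


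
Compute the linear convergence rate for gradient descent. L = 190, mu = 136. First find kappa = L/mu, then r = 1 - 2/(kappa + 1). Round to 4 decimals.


Step 1: Compute the condition number.
kappa = L/mu = 190/136 = 1.3971
Step 2: Compute the convergence rate.
r = 1 - 2/(kappa + 1) = 1 - 2*mu/(L + mu) = (L - mu)/(L + mu) = 54/326 = 0.1656


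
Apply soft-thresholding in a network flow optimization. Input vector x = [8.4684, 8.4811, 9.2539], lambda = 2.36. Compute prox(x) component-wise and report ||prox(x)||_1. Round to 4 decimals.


Soft-thresholding with lambda = 2.36:
prox(8.4684) = sign(8.4684)*max(|8.4684| - 2.36, 0) = 6.1084
prox(8.4811) = sign(8.4811)*max(|8.4811| - 2.36, 0) = 6.1211
prox(9.2539) = sign(9.2539)*max(|9.2539| - 2.36, 0) = 6.8939
prox(x) = [6.1084, 6.1211, 6.8939]
||prox(x)||_1 = 6.1084 + 6.1211 + 6.8939 = 19.1234


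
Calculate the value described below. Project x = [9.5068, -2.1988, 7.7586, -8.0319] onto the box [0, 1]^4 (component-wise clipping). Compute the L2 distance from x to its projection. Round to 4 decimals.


Project each component onto [0, 1].
clip(9.5068) = 1.0, clip(-2.1988) = 0.0, clip(7.7586) = 1.0, clip(-8.0319) = 0.0
Projection = [1.0, 0.0, 1.0, 0.0]
Squared diffs: [72.3656, 4.8347, 45.6787, 64.5114]
Distance = sqrt(187.3904) = 13.6891


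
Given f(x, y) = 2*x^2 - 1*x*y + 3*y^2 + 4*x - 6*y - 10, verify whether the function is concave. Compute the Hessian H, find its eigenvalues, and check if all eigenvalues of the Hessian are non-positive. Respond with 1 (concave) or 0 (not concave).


The Hessian of f(x,y) = 2*x^2 - 1*x*y + 3*y^2 + 4*x - 6*y - 10 is:
H = [[4, -1], [-1, 6]]
Trace = 4 + 6 = 10
Determinant = 4*6 - (-1)^2 = 23
Discriminant = (10)^2 - 4*23 = 8.0
Eigenvalues: lambda_1 = 3.5858, lambda_2 = 6.4142
The function is not concave.

0
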